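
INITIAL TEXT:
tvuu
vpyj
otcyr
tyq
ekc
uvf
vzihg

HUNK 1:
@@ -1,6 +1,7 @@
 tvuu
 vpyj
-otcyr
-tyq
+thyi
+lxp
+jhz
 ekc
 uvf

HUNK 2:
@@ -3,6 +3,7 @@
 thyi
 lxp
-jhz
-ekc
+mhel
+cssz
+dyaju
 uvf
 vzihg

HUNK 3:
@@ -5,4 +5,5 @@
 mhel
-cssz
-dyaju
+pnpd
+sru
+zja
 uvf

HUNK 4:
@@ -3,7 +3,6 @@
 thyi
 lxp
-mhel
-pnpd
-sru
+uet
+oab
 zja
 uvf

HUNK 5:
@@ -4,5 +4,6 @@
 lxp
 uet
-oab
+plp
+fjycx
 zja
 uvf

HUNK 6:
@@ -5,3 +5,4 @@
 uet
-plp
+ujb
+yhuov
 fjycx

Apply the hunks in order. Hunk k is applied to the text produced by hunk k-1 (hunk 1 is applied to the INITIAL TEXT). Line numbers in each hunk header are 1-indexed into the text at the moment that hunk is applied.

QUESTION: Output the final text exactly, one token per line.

Hunk 1: at line 1 remove [otcyr,tyq] add [thyi,lxp,jhz] -> 8 lines: tvuu vpyj thyi lxp jhz ekc uvf vzihg
Hunk 2: at line 3 remove [jhz,ekc] add [mhel,cssz,dyaju] -> 9 lines: tvuu vpyj thyi lxp mhel cssz dyaju uvf vzihg
Hunk 3: at line 5 remove [cssz,dyaju] add [pnpd,sru,zja] -> 10 lines: tvuu vpyj thyi lxp mhel pnpd sru zja uvf vzihg
Hunk 4: at line 3 remove [mhel,pnpd,sru] add [uet,oab] -> 9 lines: tvuu vpyj thyi lxp uet oab zja uvf vzihg
Hunk 5: at line 4 remove [oab] add [plp,fjycx] -> 10 lines: tvuu vpyj thyi lxp uet plp fjycx zja uvf vzihg
Hunk 6: at line 5 remove [plp] add [ujb,yhuov] -> 11 lines: tvuu vpyj thyi lxp uet ujb yhuov fjycx zja uvf vzihg

Answer: tvuu
vpyj
thyi
lxp
uet
ujb
yhuov
fjycx
zja
uvf
vzihg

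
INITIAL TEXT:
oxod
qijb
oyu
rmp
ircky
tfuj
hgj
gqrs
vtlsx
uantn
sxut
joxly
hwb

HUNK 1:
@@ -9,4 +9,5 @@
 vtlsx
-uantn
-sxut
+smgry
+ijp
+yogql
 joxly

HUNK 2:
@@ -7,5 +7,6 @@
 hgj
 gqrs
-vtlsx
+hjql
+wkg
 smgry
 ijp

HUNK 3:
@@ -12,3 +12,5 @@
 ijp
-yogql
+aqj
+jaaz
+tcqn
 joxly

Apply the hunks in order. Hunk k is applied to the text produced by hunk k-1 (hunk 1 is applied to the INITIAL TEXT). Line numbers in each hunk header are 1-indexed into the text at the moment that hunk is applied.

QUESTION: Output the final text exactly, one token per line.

Answer: oxod
qijb
oyu
rmp
ircky
tfuj
hgj
gqrs
hjql
wkg
smgry
ijp
aqj
jaaz
tcqn
joxly
hwb

Derivation:
Hunk 1: at line 9 remove [uantn,sxut] add [smgry,ijp,yogql] -> 14 lines: oxod qijb oyu rmp ircky tfuj hgj gqrs vtlsx smgry ijp yogql joxly hwb
Hunk 2: at line 7 remove [vtlsx] add [hjql,wkg] -> 15 lines: oxod qijb oyu rmp ircky tfuj hgj gqrs hjql wkg smgry ijp yogql joxly hwb
Hunk 3: at line 12 remove [yogql] add [aqj,jaaz,tcqn] -> 17 lines: oxod qijb oyu rmp ircky tfuj hgj gqrs hjql wkg smgry ijp aqj jaaz tcqn joxly hwb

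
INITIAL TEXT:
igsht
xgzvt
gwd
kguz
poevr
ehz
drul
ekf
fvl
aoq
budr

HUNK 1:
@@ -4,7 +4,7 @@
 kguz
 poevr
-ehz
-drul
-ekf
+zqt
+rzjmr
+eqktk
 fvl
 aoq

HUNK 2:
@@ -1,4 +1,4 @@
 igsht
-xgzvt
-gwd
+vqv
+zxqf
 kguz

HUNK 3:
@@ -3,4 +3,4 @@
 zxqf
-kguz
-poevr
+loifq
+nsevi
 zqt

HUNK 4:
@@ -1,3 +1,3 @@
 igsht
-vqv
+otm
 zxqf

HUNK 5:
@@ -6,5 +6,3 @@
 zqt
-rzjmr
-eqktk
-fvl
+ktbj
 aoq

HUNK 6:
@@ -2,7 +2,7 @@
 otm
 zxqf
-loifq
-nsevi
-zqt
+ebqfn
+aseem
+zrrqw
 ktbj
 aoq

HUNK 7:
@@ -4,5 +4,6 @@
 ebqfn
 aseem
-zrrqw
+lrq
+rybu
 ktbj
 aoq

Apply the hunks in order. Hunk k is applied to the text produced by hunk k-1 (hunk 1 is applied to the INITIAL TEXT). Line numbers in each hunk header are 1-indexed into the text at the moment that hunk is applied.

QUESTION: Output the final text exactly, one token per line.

Hunk 1: at line 4 remove [ehz,drul,ekf] add [zqt,rzjmr,eqktk] -> 11 lines: igsht xgzvt gwd kguz poevr zqt rzjmr eqktk fvl aoq budr
Hunk 2: at line 1 remove [xgzvt,gwd] add [vqv,zxqf] -> 11 lines: igsht vqv zxqf kguz poevr zqt rzjmr eqktk fvl aoq budr
Hunk 3: at line 3 remove [kguz,poevr] add [loifq,nsevi] -> 11 lines: igsht vqv zxqf loifq nsevi zqt rzjmr eqktk fvl aoq budr
Hunk 4: at line 1 remove [vqv] add [otm] -> 11 lines: igsht otm zxqf loifq nsevi zqt rzjmr eqktk fvl aoq budr
Hunk 5: at line 6 remove [rzjmr,eqktk,fvl] add [ktbj] -> 9 lines: igsht otm zxqf loifq nsevi zqt ktbj aoq budr
Hunk 6: at line 2 remove [loifq,nsevi,zqt] add [ebqfn,aseem,zrrqw] -> 9 lines: igsht otm zxqf ebqfn aseem zrrqw ktbj aoq budr
Hunk 7: at line 4 remove [zrrqw] add [lrq,rybu] -> 10 lines: igsht otm zxqf ebqfn aseem lrq rybu ktbj aoq budr

Answer: igsht
otm
zxqf
ebqfn
aseem
lrq
rybu
ktbj
aoq
budr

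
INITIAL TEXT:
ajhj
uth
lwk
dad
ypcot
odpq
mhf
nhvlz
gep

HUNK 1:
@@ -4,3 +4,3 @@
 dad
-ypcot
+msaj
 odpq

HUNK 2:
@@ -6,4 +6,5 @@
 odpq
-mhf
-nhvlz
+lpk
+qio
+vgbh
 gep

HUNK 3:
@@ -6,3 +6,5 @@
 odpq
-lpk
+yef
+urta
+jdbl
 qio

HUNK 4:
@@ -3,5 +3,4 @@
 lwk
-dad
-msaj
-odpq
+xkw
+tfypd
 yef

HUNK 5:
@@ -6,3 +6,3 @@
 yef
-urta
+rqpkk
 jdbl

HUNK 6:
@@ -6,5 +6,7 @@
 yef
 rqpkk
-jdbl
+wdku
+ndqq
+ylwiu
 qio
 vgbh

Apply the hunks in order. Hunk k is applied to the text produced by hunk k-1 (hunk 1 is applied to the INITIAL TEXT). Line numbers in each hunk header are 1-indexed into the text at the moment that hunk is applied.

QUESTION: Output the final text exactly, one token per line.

Hunk 1: at line 4 remove [ypcot] add [msaj] -> 9 lines: ajhj uth lwk dad msaj odpq mhf nhvlz gep
Hunk 2: at line 6 remove [mhf,nhvlz] add [lpk,qio,vgbh] -> 10 lines: ajhj uth lwk dad msaj odpq lpk qio vgbh gep
Hunk 3: at line 6 remove [lpk] add [yef,urta,jdbl] -> 12 lines: ajhj uth lwk dad msaj odpq yef urta jdbl qio vgbh gep
Hunk 4: at line 3 remove [dad,msaj,odpq] add [xkw,tfypd] -> 11 lines: ajhj uth lwk xkw tfypd yef urta jdbl qio vgbh gep
Hunk 5: at line 6 remove [urta] add [rqpkk] -> 11 lines: ajhj uth lwk xkw tfypd yef rqpkk jdbl qio vgbh gep
Hunk 6: at line 6 remove [jdbl] add [wdku,ndqq,ylwiu] -> 13 lines: ajhj uth lwk xkw tfypd yef rqpkk wdku ndqq ylwiu qio vgbh gep

Answer: ajhj
uth
lwk
xkw
tfypd
yef
rqpkk
wdku
ndqq
ylwiu
qio
vgbh
gep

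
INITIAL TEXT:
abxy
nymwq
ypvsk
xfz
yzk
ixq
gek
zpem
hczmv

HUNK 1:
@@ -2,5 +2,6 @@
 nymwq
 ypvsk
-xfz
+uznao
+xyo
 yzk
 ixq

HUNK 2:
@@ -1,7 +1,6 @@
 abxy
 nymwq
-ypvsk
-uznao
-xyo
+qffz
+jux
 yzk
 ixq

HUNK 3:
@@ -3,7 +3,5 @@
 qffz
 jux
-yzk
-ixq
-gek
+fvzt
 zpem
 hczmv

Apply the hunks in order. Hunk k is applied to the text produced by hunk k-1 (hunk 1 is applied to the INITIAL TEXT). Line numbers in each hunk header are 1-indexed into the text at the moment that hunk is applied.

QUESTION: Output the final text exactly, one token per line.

Hunk 1: at line 2 remove [xfz] add [uznao,xyo] -> 10 lines: abxy nymwq ypvsk uznao xyo yzk ixq gek zpem hczmv
Hunk 2: at line 1 remove [ypvsk,uznao,xyo] add [qffz,jux] -> 9 lines: abxy nymwq qffz jux yzk ixq gek zpem hczmv
Hunk 3: at line 3 remove [yzk,ixq,gek] add [fvzt] -> 7 lines: abxy nymwq qffz jux fvzt zpem hczmv

Answer: abxy
nymwq
qffz
jux
fvzt
zpem
hczmv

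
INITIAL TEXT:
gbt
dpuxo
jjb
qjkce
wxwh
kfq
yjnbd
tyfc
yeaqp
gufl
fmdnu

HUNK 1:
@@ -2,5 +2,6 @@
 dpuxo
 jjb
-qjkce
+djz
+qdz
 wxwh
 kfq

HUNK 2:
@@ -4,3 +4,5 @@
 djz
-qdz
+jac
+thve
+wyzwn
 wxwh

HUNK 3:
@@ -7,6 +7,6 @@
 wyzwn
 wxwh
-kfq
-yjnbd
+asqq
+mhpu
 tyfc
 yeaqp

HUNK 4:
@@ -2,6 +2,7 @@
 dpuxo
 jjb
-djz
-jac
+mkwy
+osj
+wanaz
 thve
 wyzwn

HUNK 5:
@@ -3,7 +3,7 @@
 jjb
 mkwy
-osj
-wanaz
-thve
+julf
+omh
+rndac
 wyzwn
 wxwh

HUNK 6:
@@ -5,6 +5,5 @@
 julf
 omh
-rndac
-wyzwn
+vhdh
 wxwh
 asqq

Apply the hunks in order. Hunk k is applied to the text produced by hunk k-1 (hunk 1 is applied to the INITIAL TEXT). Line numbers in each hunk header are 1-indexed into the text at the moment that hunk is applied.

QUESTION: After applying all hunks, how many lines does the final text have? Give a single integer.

Answer: 14

Derivation:
Hunk 1: at line 2 remove [qjkce] add [djz,qdz] -> 12 lines: gbt dpuxo jjb djz qdz wxwh kfq yjnbd tyfc yeaqp gufl fmdnu
Hunk 2: at line 4 remove [qdz] add [jac,thve,wyzwn] -> 14 lines: gbt dpuxo jjb djz jac thve wyzwn wxwh kfq yjnbd tyfc yeaqp gufl fmdnu
Hunk 3: at line 7 remove [kfq,yjnbd] add [asqq,mhpu] -> 14 lines: gbt dpuxo jjb djz jac thve wyzwn wxwh asqq mhpu tyfc yeaqp gufl fmdnu
Hunk 4: at line 2 remove [djz,jac] add [mkwy,osj,wanaz] -> 15 lines: gbt dpuxo jjb mkwy osj wanaz thve wyzwn wxwh asqq mhpu tyfc yeaqp gufl fmdnu
Hunk 5: at line 3 remove [osj,wanaz,thve] add [julf,omh,rndac] -> 15 lines: gbt dpuxo jjb mkwy julf omh rndac wyzwn wxwh asqq mhpu tyfc yeaqp gufl fmdnu
Hunk 6: at line 5 remove [rndac,wyzwn] add [vhdh] -> 14 lines: gbt dpuxo jjb mkwy julf omh vhdh wxwh asqq mhpu tyfc yeaqp gufl fmdnu
Final line count: 14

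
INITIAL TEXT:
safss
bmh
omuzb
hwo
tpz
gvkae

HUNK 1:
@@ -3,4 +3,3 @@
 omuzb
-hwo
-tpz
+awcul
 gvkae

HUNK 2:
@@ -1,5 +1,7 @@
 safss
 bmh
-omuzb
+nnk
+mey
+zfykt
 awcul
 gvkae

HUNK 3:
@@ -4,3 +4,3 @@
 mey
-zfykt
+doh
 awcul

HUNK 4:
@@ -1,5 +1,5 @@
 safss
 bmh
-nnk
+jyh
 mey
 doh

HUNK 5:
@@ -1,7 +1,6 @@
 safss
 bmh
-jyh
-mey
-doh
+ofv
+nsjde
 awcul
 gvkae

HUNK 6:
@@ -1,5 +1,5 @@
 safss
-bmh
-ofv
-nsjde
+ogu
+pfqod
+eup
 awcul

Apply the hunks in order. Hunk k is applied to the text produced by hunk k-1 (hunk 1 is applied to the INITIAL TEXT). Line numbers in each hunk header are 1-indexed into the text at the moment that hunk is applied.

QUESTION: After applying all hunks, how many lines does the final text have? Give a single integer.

Answer: 6

Derivation:
Hunk 1: at line 3 remove [hwo,tpz] add [awcul] -> 5 lines: safss bmh omuzb awcul gvkae
Hunk 2: at line 1 remove [omuzb] add [nnk,mey,zfykt] -> 7 lines: safss bmh nnk mey zfykt awcul gvkae
Hunk 3: at line 4 remove [zfykt] add [doh] -> 7 lines: safss bmh nnk mey doh awcul gvkae
Hunk 4: at line 1 remove [nnk] add [jyh] -> 7 lines: safss bmh jyh mey doh awcul gvkae
Hunk 5: at line 1 remove [jyh,mey,doh] add [ofv,nsjde] -> 6 lines: safss bmh ofv nsjde awcul gvkae
Hunk 6: at line 1 remove [bmh,ofv,nsjde] add [ogu,pfqod,eup] -> 6 lines: safss ogu pfqod eup awcul gvkae
Final line count: 6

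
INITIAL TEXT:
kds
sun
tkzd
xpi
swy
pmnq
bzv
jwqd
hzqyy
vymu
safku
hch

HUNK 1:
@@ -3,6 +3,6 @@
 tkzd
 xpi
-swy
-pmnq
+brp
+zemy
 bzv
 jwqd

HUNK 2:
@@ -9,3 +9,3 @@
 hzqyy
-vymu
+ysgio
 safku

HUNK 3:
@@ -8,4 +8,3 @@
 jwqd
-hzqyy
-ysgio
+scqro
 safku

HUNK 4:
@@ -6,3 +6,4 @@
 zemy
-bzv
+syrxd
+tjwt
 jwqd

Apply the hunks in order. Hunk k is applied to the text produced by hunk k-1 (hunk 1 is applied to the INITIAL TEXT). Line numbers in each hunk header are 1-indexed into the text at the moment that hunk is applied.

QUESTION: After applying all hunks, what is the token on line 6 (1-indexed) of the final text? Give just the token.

Hunk 1: at line 3 remove [swy,pmnq] add [brp,zemy] -> 12 lines: kds sun tkzd xpi brp zemy bzv jwqd hzqyy vymu safku hch
Hunk 2: at line 9 remove [vymu] add [ysgio] -> 12 lines: kds sun tkzd xpi brp zemy bzv jwqd hzqyy ysgio safku hch
Hunk 3: at line 8 remove [hzqyy,ysgio] add [scqro] -> 11 lines: kds sun tkzd xpi brp zemy bzv jwqd scqro safku hch
Hunk 4: at line 6 remove [bzv] add [syrxd,tjwt] -> 12 lines: kds sun tkzd xpi brp zemy syrxd tjwt jwqd scqro safku hch
Final line 6: zemy

Answer: zemy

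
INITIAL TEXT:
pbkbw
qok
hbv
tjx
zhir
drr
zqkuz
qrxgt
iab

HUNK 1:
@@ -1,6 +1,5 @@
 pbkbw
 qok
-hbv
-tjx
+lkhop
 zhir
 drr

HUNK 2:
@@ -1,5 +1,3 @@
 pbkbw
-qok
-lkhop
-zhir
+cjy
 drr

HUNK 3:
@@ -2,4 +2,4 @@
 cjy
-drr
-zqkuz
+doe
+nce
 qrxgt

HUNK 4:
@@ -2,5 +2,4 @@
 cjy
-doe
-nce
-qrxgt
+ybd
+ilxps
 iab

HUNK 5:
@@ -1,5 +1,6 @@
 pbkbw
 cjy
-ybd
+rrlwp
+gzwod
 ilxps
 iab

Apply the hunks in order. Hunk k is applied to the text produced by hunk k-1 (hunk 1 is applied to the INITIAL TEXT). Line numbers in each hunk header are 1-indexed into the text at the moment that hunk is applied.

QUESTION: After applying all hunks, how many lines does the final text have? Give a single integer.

Hunk 1: at line 1 remove [hbv,tjx] add [lkhop] -> 8 lines: pbkbw qok lkhop zhir drr zqkuz qrxgt iab
Hunk 2: at line 1 remove [qok,lkhop,zhir] add [cjy] -> 6 lines: pbkbw cjy drr zqkuz qrxgt iab
Hunk 3: at line 2 remove [drr,zqkuz] add [doe,nce] -> 6 lines: pbkbw cjy doe nce qrxgt iab
Hunk 4: at line 2 remove [doe,nce,qrxgt] add [ybd,ilxps] -> 5 lines: pbkbw cjy ybd ilxps iab
Hunk 5: at line 1 remove [ybd] add [rrlwp,gzwod] -> 6 lines: pbkbw cjy rrlwp gzwod ilxps iab
Final line count: 6

Answer: 6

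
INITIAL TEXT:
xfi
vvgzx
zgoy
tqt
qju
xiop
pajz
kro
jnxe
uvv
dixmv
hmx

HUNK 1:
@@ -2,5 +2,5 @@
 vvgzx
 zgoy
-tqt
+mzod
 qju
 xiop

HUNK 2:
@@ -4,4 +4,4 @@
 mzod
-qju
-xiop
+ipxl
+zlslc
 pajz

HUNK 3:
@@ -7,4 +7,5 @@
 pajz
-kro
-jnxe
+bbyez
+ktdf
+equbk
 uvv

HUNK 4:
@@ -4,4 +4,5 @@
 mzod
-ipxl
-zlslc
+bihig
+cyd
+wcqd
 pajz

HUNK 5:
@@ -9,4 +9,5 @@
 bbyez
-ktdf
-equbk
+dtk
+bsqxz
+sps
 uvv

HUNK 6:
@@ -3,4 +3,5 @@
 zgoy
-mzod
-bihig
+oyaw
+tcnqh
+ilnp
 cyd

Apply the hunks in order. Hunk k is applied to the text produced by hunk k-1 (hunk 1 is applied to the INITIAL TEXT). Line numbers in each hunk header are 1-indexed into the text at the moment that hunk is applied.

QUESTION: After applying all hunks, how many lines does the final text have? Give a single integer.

Answer: 16

Derivation:
Hunk 1: at line 2 remove [tqt] add [mzod] -> 12 lines: xfi vvgzx zgoy mzod qju xiop pajz kro jnxe uvv dixmv hmx
Hunk 2: at line 4 remove [qju,xiop] add [ipxl,zlslc] -> 12 lines: xfi vvgzx zgoy mzod ipxl zlslc pajz kro jnxe uvv dixmv hmx
Hunk 3: at line 7 remove [kro,jnxe] add [bbyez,ktdf,equbk] -> 13 lines: xfi vvgzx zgoy mzod ipxl zlslc pajz bbyez ktdf equbk uvv dixmv hmx
Hunk 4: at line 4 remove [ipxl,zlslc] add [bihig,cyd,wcqd] -> 14 lines: xfi vvgzx zgoy mzod bihig cyd wcqd pajz bbyez ktdf equbk uvv dixmv hmx
Hunk 5: at line 9 remove [ktdf,equbk] add [dtk,bsqxz,sps] -> 15 lines: xfi vvgzx zgoy mzod bihig cyd wcqd pajz bbyez dtk bsqxz sps uvv dixmv hmx
Hunk 6: at line 3 remove [mzod,bihig] add [oyaw,tcnqh,ilnp] -> 16 lines: xfi vvgzx zgoy oyaw tcnqh ilnp cyd wcqd pajz bbyez dtk bsqxz sps uvv dixmv hmx
Final line count: 16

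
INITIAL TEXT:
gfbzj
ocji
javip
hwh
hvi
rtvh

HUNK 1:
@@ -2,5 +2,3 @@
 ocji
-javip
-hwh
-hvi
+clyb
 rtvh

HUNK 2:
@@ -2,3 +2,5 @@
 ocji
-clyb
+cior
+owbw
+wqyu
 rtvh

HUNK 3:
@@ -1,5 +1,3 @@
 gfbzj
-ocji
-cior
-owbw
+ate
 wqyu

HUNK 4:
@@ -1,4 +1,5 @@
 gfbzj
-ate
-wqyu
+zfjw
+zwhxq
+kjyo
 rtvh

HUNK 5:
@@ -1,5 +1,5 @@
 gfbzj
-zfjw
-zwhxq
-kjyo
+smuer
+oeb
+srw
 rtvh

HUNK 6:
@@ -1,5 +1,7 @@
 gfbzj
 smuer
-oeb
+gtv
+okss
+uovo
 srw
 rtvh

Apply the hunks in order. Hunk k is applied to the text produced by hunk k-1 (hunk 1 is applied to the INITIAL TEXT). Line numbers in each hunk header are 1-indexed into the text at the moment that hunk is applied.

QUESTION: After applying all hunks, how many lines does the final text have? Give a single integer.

Hunk 1: at line 2 remove [javip,hwh,hvi] add [clyb] -> 4 lines: gfbzj ocji clyb rtvh
Hunk 2: at line 2 remove [clyb] add [cior,owbw,wqyu] -> 6 lines: gfbzj ocji cior owbw wqyu rtvh
Hunk 3: at line 1 remove [ocji,cior,owbw] add [ate] -> 4 lines: gfbzj ate wqyu rtvh
Hunk 4: at line 1 remove [ate,wqyu] add [zfjw,zwhxq,kjyo] -> 5 lines: gfbzj zfjw zwhxq kjyo rtvh
Hunk 5: at line 1 remove [zfjw,zwhxq,kjyo] add [smuer,oeb,srw] -> 5 lines: gfbzj smuer oeb srw rtvh
Hunk 6: at line 1 remove [oeb] add [gtv,okss,uovo] -> 7 lines: gfbzj smuer gtv okss uovo srw rtvh
Final line count: 7

Answer: 7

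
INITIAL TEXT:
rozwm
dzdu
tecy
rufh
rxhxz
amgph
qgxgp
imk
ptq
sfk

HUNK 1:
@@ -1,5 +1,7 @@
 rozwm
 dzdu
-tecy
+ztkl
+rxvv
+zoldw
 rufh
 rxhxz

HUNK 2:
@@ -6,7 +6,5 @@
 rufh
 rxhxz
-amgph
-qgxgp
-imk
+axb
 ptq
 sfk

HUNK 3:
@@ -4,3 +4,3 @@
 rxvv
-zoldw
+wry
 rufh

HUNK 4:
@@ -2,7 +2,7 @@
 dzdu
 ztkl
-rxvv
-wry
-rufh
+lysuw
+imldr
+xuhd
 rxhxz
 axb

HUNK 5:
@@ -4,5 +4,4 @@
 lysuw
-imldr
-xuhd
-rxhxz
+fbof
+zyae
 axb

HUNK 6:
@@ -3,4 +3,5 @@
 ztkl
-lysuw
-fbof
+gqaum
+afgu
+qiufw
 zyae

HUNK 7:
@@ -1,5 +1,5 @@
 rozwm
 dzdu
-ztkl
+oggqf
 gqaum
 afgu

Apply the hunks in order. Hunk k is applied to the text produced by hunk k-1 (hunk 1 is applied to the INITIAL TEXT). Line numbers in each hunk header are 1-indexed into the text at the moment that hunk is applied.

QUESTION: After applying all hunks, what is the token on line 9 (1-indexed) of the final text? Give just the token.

Answer: ptq

Derivation:
Hunk 1: at line 1 remove [tecy] add [ztkl,rxvv,zoldw] -> 12 lines: rozwm dzdu ztkl rxvv zoldw rufh rxhxz amgph qgxgp imk ptq sfk
Hunk 2: at line 6 remove [amgph,qgxgp,imk] add [axb] -> 10 lines: rozwm dzdu ztkl rxvv zoldw rufh rxhxz axb ptq sfk
Hunk 3: at line 4 remove [zoldw] add [wry] -> 10 lines: rozwm dzdu ztkl rxvv wry rufh rxhxz axb ptq sfk
Hunk 4: at line 2 remove [rxvv,wry,rufh] add [lysuw,imldr,xuhd] -> 10 lines: rozwm dzdu ztkl lysuw imldr xuhd rxhxz axb ptq sfk
Hunk 5: at line 4 remove [imldr,xuhd,rxhxz] add [fbof,zyae] -> 9 lines: rozwm dzdu ztkl lysuw fbof zyae axb ptq sfk
Hunk 6: at line 3 remove [lysuw,fbof] add [gqaum,afgu,qiufw] -> 10 lines: rozwm dzdu ztkl gqaum afgu qiufw zyae axb ptq sfk
Hunk 7: at line 1 remove [ztkl] add [oggqf] -> 10 lines: rozwm dzdu oggqf gqaum afgu qiufw zyae axb ptq sfk
Final line 9: ptq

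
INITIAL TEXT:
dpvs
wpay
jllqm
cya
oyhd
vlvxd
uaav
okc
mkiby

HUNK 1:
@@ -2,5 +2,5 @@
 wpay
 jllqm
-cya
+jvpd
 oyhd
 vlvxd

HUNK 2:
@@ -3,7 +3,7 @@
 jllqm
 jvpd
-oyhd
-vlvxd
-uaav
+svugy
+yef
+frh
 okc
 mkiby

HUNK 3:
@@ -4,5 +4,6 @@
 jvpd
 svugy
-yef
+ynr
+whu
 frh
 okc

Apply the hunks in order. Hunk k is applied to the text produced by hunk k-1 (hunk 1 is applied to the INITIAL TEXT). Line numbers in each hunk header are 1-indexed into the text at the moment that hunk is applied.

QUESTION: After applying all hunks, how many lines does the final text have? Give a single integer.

Hunk 1: at line 2 remove [cya] add [jvpd] -> 9 lines: dpvs wpay jllqm jvpd oyhd vlvxd uaav okc mkiby
Hunk 2: at line 3 remove [oyhd,vlvxd,uaav] add [svugy,yef,frh] -> 9 lines: dpvs wpay jllqm jvpd svugy yef frh okc mkiby
Hunk 3: at line 4 remove [yef] add [ynr,whu] -> 10 lines: dpvs wpay jllqm jvpd svugy ynr whu frh okc mkiby
Final line count: 10

Answer: 10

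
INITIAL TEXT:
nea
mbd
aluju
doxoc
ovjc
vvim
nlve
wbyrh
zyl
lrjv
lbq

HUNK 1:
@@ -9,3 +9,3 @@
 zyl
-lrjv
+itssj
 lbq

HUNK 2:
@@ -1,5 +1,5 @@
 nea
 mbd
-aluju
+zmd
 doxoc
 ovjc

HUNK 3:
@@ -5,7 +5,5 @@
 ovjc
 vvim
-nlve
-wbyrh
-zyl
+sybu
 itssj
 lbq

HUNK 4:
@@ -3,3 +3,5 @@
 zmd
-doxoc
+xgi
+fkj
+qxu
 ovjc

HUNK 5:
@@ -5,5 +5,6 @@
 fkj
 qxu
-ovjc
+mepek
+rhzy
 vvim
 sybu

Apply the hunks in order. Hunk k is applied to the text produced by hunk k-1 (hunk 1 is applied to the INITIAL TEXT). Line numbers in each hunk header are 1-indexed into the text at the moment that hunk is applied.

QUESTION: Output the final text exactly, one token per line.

Answer: nea
mbd
zmd
xgi
fkj
qxu
mepek
rhzy
vvim
sybu
itssj
lbq

Derivation:
Hunk 1: at line 9 remove [lrjv] add [itssj] -> 11 lines: nea mbd aluju doxoc ovjc vvim nlve wbyrh zyl itssj lbq
Hunk 2: at line 1 remove [aluju] add [zmd] -> 11 lines: nea mbd zmd doxoc ovjc vvim nlve wbyrh zyl itssj lbq
Hunk 3: at line 5 remove [nlve,wbyrh,zyl] add [sybu] -> 9 lines: nea mbd zmd doxoc ovjc vvim sybu itssj lbq
Hunk 4: at line 3 remove [doxoc] add [xgi,fkj,qxu] -> 11 lines: nea mbd zmd xgi fkj qxu ovjc vvim sybu itssj lbq
Hunk 5: at line 5 remove [ovjc] add [mepek,rhzy] -> 12 lines: nea mbd zmd xgi fkj qxu mepek rhzy vvim sybu itssj lbq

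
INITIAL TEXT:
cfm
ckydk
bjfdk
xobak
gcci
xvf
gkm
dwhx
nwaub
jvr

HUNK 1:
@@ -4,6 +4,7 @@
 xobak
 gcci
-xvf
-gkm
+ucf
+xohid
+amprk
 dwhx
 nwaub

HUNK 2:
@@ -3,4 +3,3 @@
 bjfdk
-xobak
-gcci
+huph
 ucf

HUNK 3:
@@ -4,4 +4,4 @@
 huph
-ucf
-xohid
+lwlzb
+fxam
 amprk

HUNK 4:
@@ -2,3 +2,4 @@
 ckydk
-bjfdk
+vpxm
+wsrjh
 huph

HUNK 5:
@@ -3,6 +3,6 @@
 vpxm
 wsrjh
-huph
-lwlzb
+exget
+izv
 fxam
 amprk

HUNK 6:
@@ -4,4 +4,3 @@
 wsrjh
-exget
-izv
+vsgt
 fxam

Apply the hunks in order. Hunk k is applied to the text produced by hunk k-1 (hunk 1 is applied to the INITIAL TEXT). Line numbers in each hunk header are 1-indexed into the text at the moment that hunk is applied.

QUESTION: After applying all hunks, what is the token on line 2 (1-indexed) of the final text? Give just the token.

Answer: ckydk

Derivation:
Hunk 1: at line 4 remove [xvf,gkm] add [ucf,xohid,amprk] -> 11 lines: cfm ckydk bjfdk xobak gcci ucf xohid amprk dwhx nwaub jvr
Hunk 2: at line 3 remove [xobak,gcci] add [huph] -> 10 lines: cfm ckydk bjfdk huph ucf xohid amprk dwhx nwaub jvr
Hunk 3: at line 4 remove [ucf,xohid] add [lwlzb,fxam] -> 10 lines: cfm ckydk bjfdk huph lwlzb fxam amprk dwhx nwaub jvr
Hunk 4: at line 2 remove [bjfdk] add [vpxm,wsrjh] -> 11 lines: cfm ckydk vpxm wsrjh huph lwlzb fxam amprk dwhx nwaub jvr
Hunk 5: at line 3 remove [huph,lwlzb] add [exget,izv] -> 11 lines: cfm ckydk vpxm wsrjh exget izv fxam amprk dwhx nwaub jvr
Hunk 6: at line 4 remove [exget,izv] add [vsgt] -> 10 lines: cfm ckydk vpxm wsrjh vsgt fxam amprk dwhx nwaub jvr
Final line 2: ckydk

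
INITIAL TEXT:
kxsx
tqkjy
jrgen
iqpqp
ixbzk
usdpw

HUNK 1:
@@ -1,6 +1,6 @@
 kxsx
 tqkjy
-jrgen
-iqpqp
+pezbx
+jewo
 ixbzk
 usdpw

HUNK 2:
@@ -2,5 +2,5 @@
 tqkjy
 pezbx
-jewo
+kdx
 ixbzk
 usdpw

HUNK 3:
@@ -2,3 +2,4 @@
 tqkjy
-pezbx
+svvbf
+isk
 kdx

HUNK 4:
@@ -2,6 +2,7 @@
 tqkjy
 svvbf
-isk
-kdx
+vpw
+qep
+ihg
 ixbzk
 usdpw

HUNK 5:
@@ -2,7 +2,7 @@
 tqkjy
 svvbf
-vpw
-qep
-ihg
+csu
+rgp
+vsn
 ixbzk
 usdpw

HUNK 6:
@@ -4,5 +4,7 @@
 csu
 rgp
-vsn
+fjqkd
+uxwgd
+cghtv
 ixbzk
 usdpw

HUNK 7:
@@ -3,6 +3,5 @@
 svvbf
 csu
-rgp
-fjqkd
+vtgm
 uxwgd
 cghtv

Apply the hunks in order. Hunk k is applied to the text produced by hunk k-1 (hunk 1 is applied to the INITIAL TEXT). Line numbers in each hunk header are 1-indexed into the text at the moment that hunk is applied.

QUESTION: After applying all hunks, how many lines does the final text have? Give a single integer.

Hunk 1: at line 1 remove [jrgen,iqpqp] add [pezbx,jewo] -> 6 lines: kxsx tqkjy pezbx jewo ixbzk usdpw
Hunk 2: at line 2 remove [jewo] add [kdx] -> 6 lines: kxsx tqkjy pezbx kdx ixbzk usdpw
Hunk 3: at line 2 remove [pezbx] add [svvbf,isk] -> 7 lines: kxsx tqkjy svvbf isk kdx ixbzk usdpw
Hunk 4: at line 2 remove [isk,kdx] add [vpw,qep,ihg] -> 8 lines: kxsx tqkjy svvbf vpw qep ihg ixbzk usdpw
Hunk 5: at line 2 remove [vpw,qep,ihg] add [csu,rgp,vsn] -> 8 lines: kxsx tqkjy svvbf csu rgp vsn ixbzk usdpw
Hunk 6: at line 4 remove [vsn] add [fjqkd,uxwgd,cghtv] -> 10 lines: kxsx tqkjy svvbf csu rgp fjqkd uxwgd cghtv ixbzk usdpw
Hunk 7: at line 3 remove [rgp,fjqkd] add [vtgm] -> 9 lines: kxsx tqkjy svvbf csu vtgm uxwgd cghtv ixbzk usdpw
Final line count: 9

Answer: 9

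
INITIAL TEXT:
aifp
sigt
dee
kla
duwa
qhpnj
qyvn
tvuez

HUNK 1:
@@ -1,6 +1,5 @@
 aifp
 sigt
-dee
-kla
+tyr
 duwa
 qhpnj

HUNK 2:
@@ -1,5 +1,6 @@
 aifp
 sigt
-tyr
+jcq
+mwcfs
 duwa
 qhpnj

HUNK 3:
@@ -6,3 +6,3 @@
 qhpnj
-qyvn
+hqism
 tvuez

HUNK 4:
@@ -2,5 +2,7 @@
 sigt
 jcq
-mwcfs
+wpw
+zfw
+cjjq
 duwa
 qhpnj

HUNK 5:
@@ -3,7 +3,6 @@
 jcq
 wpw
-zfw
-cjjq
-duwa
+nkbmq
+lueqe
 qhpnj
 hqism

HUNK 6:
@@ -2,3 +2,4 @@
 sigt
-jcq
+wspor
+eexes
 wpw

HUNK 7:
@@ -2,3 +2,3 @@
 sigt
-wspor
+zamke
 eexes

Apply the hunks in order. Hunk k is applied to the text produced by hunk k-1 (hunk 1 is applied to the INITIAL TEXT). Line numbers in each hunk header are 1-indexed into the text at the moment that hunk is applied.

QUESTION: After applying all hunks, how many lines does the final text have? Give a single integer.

Hunk 1: at line 1 remove [dee,kla] add [tyr] -> 7 lines: aifp sigt tyr duwa qhpnj qyvn tvuez
Hunk 2: at line 1 remove [tyr] add [jcq,mwcfs] -> 8 lines: aifp sigt jcq mwcfs duwa qhpnj qyvn tvuez
Hunk 3: at line 6 remove [qyvn] add [hqism] -> 8 lines: aifp sigt jcq mwcfs duwa qhpnj hqism tvuez
Hunk 4: at line 2 remove [mwcfs] add [wpw,zfw,cjjq] -> 10 lines: aifp sigt jcq wpw zfw cjjq duwa qhpnj hqism tvuez
Hunk 5: at line 3 remove [zfw,cjjq,duwa] add [nkbmq,lueqe] -> 9 lines: aifp sigt jcq wpw nkbmq lueqe qhpnj hqism tvuez
Hunk 6: at line 2 remove [jcq] add [wspor,eexes] -> 10 lines: aifp sigt wspor eexes wpw nkbmq lueqe qhpnj hqism tvuez
Hunk 7: at line 2 remove [wspor] add [zamke] -> 10 lines: aifp sigt zamke eexes wpw nkbmq lueqe qhpnj hqism tvuez
Final line count: 10

Answer: 10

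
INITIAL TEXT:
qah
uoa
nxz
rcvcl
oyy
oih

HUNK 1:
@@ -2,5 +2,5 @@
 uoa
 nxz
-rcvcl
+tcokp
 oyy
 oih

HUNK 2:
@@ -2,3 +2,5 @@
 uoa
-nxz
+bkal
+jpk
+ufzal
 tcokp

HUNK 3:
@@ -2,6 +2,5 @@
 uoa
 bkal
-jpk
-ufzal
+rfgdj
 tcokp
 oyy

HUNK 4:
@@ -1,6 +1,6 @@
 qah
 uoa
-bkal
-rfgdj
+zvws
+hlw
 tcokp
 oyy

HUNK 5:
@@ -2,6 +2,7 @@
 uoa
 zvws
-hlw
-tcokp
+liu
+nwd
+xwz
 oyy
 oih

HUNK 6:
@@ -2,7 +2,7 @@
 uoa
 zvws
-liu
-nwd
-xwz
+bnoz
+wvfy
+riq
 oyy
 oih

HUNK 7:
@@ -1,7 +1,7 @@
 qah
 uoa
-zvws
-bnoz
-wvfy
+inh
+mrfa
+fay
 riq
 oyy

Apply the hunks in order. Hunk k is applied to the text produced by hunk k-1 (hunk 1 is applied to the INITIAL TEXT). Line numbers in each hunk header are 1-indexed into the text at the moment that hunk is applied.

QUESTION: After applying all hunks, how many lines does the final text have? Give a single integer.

Hunk 1: at line 2 remove [rcvcl] add [tcokp] -> 6 lines: qah uoa nxz tcokp oyy oih
Hunk 2: at line 2 remove [nxz] add [bkal,jpk,ufzal] -> 8 lines: qah uoa bkal jpk ufzal tcokp oyy oih
Hunk 3: at line 2 remove [jpk,ufzal] add [rfgdj] -> 7 lines: qah uoa bkal rfgdj tcokp oyy oih
Hunk 4: at line 1 remove [bkal,rfgdj] add [zvws,hlw] -> 7 lines: qah uoa zvws hlw tcokp oyy oih
Hunk 5: at line 2 remove [hlw,tcokp] add [liu,nwd,xwz] -> 8 lines: qah uoa zvws liu nwd xwz oyy oih
Hunk 6: at line 2 remove [liu,nwd,xwz] add [bnoz,wvfy,riq] -> 8 lines: qah uoa zvws bnoz wvfy riq oyy oih
Hunk 7: at line 1 remove [zvws,bnoz,wvfy] add [inh,mrfa,fay] -> 8 lines: qah uoa inh mrfa fay riq oyy oih
Final line count: 8

Answer: 8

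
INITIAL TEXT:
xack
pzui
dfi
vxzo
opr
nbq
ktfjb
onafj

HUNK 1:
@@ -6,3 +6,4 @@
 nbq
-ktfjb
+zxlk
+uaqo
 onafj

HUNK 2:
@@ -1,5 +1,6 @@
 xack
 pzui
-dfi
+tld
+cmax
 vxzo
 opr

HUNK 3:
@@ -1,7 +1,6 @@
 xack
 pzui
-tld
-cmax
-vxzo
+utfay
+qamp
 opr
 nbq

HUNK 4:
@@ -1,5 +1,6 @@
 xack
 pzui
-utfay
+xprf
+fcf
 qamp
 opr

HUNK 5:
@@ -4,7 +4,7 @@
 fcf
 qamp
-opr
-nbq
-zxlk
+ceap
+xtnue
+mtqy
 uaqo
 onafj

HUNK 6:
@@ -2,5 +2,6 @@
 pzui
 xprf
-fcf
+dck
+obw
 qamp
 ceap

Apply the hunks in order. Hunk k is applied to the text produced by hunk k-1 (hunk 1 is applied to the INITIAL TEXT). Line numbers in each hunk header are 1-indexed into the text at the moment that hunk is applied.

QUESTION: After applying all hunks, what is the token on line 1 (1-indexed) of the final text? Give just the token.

Answer: xack

Derivation:
Hunk 1: at line 6 remove [ktfjb] add [zxlk,uaqo] -> 9 lines: xack pzui dfi vxzo opr nbq zxlk uaqo onafj
Hunk 2: at line 1 remove [dfi] add [tld,cmax] -> 10 lines: xack pzui tld cmax vxzo opr nbq zxlk uaqo onafj
Hunk 3: at line 1 remove [tld,cmax,vxzo] add [utfay,qamp] -> 9 lines: xack pzui utfay qamp opr nbq zxlk uaqo onafj
Hunk 4: at line 1 remove [utfay] add [xprf,fcf] -> 10 lines: xack pzui xprf fcf qamp opr nbq zxlk uaqo onafj
Hunk 5: at line 4 remove [opr,nbq,zxlk] add [ceap,xtnue,mtqy] -> 10 lines: xack pzui xprf fcf qamp ceap xtnue mtqy uaqo onafj
Hunk 6: at line 2 remove [fcf] add [dck,obw] -> 11 lines: xack pzui xprf dck obw qamp ceap xtnue mtqy uaqo onafj
Final line 1: xack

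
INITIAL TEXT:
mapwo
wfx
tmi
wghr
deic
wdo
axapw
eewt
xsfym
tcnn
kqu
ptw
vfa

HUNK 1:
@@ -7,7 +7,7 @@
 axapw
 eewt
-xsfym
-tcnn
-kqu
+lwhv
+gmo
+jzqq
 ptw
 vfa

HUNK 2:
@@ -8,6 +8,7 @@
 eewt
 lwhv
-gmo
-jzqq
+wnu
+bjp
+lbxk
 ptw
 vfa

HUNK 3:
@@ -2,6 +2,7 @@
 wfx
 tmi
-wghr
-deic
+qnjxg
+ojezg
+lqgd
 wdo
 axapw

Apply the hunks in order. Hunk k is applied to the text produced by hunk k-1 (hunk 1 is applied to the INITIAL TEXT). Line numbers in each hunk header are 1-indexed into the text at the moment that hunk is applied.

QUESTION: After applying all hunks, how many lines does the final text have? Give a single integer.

Answer: 15

Derivation:
Hunk 1: at line 7 remove [xsfym,tcnn,kqu] add [lwhv,gmo,jzqq] -> 13 lines: mapwo wfx tmi wghr deic wdo axapw eewt lwhv gmo jzqq ptw vfa
Hunk 2: at line 8 remove [gmo,jzqq] add [wnu,bjp,lbxk] -> 14 lines: mapwo wfx tmi wghr deic wdo axapw eewt lwhv wnu bjp lbxk ptw vfa
Hunk 3: at line 2 remove [wghr,deic] add [qnjxg,ojezg,lqgd] -> 15 lines: mapwo wfx tmi qnjxg ojezg lqgd wdo axapw eewt lwhv wnu bjp lbxk ptw vfa
Final line count: 15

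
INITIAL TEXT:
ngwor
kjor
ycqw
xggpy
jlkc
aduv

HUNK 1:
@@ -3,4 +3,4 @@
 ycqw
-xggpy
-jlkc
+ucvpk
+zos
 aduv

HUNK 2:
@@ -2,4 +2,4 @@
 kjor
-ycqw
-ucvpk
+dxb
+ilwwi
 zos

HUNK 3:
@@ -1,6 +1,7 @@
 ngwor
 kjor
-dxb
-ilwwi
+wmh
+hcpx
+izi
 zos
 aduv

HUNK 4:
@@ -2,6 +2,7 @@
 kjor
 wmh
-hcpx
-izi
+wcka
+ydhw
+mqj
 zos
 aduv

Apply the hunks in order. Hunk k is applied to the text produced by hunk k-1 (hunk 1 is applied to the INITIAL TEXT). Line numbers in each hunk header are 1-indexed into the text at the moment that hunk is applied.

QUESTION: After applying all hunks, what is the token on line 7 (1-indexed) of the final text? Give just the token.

Hunk 1: at line 3 remove [xggpy,jlkc] add [ucvpk,zos] -> 6 lines: ngwor kjor ycqw ucvpk zos aduv
Hunk 2: at line 2 remove [ycqw,ucvpk] add [dxb,ilwwi] -> 6 lines: ngwor kjor dxb ilwwi zos aduv
Hunk 3: at line 1 remove [dxb,ilwwi] add [wmh,hcpx,izi] -> 7 lines: ngwor kjor wmh hcpx izi zos aduv
Hunk 4: at line 2 remove [hcpx,izi] add [wcka,ydhw,mqj] -> 8 lines: ngwor kjor wmh wcka ydhw mqj zos aduv
Final line 7: zos

Answer: zos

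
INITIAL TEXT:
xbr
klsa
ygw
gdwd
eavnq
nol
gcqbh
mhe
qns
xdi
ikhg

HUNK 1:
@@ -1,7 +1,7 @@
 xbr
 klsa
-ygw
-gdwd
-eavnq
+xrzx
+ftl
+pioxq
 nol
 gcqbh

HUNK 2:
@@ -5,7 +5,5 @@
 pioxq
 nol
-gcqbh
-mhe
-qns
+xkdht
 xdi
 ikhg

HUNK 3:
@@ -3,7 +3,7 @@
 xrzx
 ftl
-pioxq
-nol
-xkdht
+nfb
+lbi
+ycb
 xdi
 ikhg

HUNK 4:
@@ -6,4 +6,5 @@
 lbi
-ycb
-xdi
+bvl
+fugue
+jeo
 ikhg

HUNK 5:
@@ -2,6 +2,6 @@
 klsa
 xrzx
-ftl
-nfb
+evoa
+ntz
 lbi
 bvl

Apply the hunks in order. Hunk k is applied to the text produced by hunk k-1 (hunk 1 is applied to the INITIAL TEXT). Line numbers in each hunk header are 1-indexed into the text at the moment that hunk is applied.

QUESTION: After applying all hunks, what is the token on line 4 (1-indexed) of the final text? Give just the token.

Answer: evoa

Derivation:
Hunk 1: at line 1 remove [ygw,gdwd,eavnq] add [xrzx,ftl,pioxq] -> 11 lines: xbr klsa xrzx ftl pioxq nol gcqbh mhe qns xdi ikhg
Hunk 2: at line 5 remove [gcqbh,mhe,qns] add [xkdht] -> 9 lines: xbr klsa xrzx ftl pioxq nol xkdht xdi ikhg
Hunk 3: at line 3 remove [pioxq,nol,xkdht] add [nfb,lbi,ycb] -> 9 lines: xbr klsa xrzx ftl nfb lbi ycb xdi ikhg
Hunk 4: at line 6 remove [ycb,xdi] add [bvl,fugue,jeo] -> 10 lines: xbr klsa xrzx ftl nfb lbi bvl fugue jeo ikhg
Hunk 5: at line 2 remove [ftl,nfb] add [evoa,ntz] -> 10 lines: xbr klsa xrzx evoa ntz lbi bvl fugue jeo ikhg
Final line 4: evoa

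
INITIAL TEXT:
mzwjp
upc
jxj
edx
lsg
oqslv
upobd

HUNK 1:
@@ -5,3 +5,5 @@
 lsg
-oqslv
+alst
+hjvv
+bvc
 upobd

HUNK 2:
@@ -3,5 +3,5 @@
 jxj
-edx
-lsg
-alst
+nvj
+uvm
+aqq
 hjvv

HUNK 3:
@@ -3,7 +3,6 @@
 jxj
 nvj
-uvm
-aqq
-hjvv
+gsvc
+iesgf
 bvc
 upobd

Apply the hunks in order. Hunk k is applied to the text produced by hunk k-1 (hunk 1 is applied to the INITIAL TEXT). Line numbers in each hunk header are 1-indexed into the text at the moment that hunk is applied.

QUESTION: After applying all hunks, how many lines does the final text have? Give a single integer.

Hunk 1: at line 5 remove [oqslv] add [alst,hjvv,bvc] -> 9 lines: mzwjp upc jxj edx lsg alst hjvv bvc upobd
Hunk 2: at line 3 remove [edx,lsg,alst] add [nvj,uvm,aqq] -> 9 lines: mzwjp upc jxj nvj uvm aqq hjvv bvc upobd
Hunk 3: at line 3 remove [uvm,aqq,hjvv] add [gsvc,iesgf] -> 8 lines: mzwjp upc jxj nvj gsvc iesgf bvc upobd
Final line count: 8

Answer: 8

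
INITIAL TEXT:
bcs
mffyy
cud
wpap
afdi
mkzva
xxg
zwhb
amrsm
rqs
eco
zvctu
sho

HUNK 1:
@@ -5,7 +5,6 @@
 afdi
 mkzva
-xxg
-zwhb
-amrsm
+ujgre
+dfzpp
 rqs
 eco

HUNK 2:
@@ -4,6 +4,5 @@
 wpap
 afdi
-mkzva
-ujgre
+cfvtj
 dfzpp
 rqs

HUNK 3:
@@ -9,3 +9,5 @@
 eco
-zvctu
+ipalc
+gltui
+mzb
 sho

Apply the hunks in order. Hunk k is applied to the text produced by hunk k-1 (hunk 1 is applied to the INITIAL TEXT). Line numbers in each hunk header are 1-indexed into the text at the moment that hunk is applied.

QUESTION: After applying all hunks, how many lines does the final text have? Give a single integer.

Hunk 1: at line 5 remove [xxg,zwhb,amrsm] add [ujgre,dfzpp] -> 12 lines: bcs mffyy cud wpap afdi mkzva ujgre dfzpp rqs eco zvctu sho
Hunk 2: at line 4 remove [mkzva,ujgre] add [cfvtj] -> 11 lines: bcs mffyy cud wpap afdi cfvtj dfzpp rqs eco zvctu sho
Hunk 3: at line 9 remove [zvctu] add [ipalc,gltui,mzb] -> 13 lines: bcs mffyy cud wpap afdi cfvtj dfzpp rqs eco ipalc gltui mzb sho
Final line count: 13

Answer: 13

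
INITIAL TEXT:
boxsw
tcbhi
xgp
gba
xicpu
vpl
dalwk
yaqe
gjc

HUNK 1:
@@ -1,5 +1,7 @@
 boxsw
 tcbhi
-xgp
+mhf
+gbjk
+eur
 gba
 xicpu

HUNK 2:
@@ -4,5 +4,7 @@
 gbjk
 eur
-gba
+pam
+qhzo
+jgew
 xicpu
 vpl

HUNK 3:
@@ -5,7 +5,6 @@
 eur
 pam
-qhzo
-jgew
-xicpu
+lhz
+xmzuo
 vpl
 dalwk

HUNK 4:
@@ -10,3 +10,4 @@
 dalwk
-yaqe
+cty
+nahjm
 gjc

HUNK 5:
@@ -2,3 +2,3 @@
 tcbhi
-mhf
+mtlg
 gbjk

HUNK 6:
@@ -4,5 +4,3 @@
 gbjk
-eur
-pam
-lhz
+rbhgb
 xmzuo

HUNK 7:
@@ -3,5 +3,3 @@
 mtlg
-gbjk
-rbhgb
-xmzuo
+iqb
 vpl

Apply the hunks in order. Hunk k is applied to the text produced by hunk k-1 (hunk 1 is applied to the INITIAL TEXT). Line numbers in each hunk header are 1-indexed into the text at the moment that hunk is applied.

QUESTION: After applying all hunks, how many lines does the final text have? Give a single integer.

Answer: 9

Derivation:
Hunk 1: at line 1 remove [xgp] add [mhf,gbjk,eur] -> 11 lines: boxsw tcbhi mhf gbjk eur gba xicpu vpl dalwk yaqe gjc
Hunk 2: at line 4 remove [gba] add [pam,qhzo,jgew] -> 13 lines: boxsw tcbhi mhf gbjk eur pam qhzo jgew xicpu vpl dalwk yaqe gjc
Hunk 3: at line 5 remove [qhzo,jgew,xicpu] add [lhz,xmzuo] -> 12 lines: boxsw tcbhi mhf gbjk eur pam lhz xmzuo vpl dalwk yaqe gjc
Hunk 4: at line 10 remove [yaqe] add [cty,nahjm] -> 13 lines: boxsw tcbhi mhf gbjk eur pam lhz xmzuo vpl dalwk cty nahjm gjc
Hunk 5: at line 2 remove [mhf] add [mtlg] -> 13 lines: boxsw tcbhi mtlg gbjk eur pam lhz xmzuo vpl dalwk cty nahjm gjc
Hunk 6: at line 4 remove [eur,pam,lhz] add [rbhgb] -> 11 lines: boxsw tcbhi mtlg gbjk rbhgb xmzuo vpl dalwk cty nahjm gjc
Hunk 7: at line 3 remove [gbjk,rbhgb,xmzuo] add [iqb] -> 9 lines: boxsw tcbhi mtlg iqb vpl dalwk cty nahjm gjc
Final line count: 9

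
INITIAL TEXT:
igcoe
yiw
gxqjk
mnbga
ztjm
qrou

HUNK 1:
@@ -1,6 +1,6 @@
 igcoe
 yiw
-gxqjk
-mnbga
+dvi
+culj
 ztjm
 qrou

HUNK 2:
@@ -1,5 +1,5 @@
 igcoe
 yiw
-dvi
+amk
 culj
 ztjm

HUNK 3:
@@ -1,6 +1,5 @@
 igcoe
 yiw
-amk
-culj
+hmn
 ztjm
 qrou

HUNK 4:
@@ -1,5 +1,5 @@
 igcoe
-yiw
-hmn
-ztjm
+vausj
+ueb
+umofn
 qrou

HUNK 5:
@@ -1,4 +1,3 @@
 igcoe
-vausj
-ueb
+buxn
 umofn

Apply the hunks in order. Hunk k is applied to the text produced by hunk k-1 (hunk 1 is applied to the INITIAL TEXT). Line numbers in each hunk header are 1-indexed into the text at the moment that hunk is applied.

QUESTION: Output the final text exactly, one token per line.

Answer: igcoe
buxn
umofn
qrou

Derivation:
Hunk 1: at line 1 remove [gxqjk,mnbga] add [dvi,culj] -> 6 lines: igcoe yiw dvi culj ztjm qrou
Hunk 2: at line 1 remove [dvi] add [amk] -> 6 lines: igcoe yiw amk culj ztjm qrou
Hunk 3: at line 1 remove [amk,culj] add [hmn] -> 5 lines: igcoe yiw hmn ztjm qrou
Hunk 4: at line 1 remove [yiw,hmn,ztjm] add [vausj,ueb,umofn] -> 5 lines: igcoe vausj ueb umofn qrou
Hunk 5: at line 1 remove [vausj,ueb] add [buxn] -> 4 lines: igcoe buxn umofn qrou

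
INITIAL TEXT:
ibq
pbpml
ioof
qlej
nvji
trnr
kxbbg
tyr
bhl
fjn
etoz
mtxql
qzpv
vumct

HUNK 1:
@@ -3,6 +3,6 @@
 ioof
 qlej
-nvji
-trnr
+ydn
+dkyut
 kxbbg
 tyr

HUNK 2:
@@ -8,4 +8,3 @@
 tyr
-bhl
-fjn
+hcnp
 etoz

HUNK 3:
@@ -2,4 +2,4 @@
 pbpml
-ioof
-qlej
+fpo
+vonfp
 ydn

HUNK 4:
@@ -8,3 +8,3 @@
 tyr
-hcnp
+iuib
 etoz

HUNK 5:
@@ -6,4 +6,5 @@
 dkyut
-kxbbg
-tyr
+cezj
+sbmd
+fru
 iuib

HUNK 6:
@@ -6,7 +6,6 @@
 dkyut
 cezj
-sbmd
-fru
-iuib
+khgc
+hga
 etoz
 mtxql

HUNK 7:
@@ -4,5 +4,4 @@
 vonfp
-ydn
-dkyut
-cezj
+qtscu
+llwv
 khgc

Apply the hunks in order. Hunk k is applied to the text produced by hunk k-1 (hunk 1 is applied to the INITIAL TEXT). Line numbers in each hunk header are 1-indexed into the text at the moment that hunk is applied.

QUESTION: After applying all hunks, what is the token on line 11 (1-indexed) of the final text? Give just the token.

Hunk 1: at line 3 remove [nvji,trnr] add [ydn,dkyut] -> 14 lines: ibq pbpml ioof qlej ydn dkyut kxbbg tyr bhl fjn etoz mtxql qzpv vumct
Hunk 2: at line 8 remove [bhl,fjn] add [hcnp] -> 13 lines: ibq pbpml ioof qlej ydn dkyut kxbbg tyr hcnp etoz mtxql qzpv vumct
Hunk 3: at line 2 remove [ioof,qlej] add [fpo,vonfp] -> 13 lines: ibq pbpml fpo vonfp ydn dkyut kxbbg tyr hcnp etoz mtxql qzpv vumct
Hunk 4: at line 8 remove [hcnp] add [iuib] -> 13 lines: ibq pbpml fpo vonfp ydn dkyut kxbbg tyr iuib etoz mtxql qzpv vumct
Hunk 5: at line 6 remove [kxbbg,tyr] add [cezj,sbmd,fru] -> 14 lines: ibq pbpml fpo vonfp ydn dkyut cezj sbmd fru iuib etoz mtxql qzpv vumct
Hunk 6: at line 6 remove [sbmd,fru,iuib] add [khgc,hga] -> 13 lines: ibq pbpml fpo vonfp ydn dkyut cezj khgc hga etoz mtxql qzpv vumct
Hunk 7: at line 4 remove [ydn,dkyut,cezj] add [qtscu,llwv] -> 12 lines: ibq pbpml fpo vonfp qtscu llwv khgc hga etoz mtxql qzpv vumct
Final line 11: qzpv

Answer: qzpv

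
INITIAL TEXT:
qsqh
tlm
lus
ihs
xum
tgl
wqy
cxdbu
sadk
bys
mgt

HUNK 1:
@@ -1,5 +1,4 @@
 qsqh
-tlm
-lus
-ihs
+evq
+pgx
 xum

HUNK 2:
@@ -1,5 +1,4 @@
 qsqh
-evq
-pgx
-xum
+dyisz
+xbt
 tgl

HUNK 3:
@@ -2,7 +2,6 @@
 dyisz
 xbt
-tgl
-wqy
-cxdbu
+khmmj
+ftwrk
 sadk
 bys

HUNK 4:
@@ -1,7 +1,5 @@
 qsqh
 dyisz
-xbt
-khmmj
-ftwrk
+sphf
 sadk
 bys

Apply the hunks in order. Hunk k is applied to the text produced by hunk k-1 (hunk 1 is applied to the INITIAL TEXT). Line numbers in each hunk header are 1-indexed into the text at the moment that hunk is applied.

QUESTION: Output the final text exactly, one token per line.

Answer: qsqh
dyisz
sphf
sadk
bys
mgt

Derivation:
Hunk 1: at line 1 remove [tlm,lus,ihs] add [evq,pgx] -> 10 lines: qsqh evq pgx xum tgl wqy cxdbu sadk bys mgt
Hunk 2: at line 1 remove [evq,pgx,xum] add [dyisz,xbt] -> 9 lines: qsqh dyisz xbt tgl wqy cxdbu sadk bys mgt
Hunk 3: at line 2 remove [tgl,wqy,cxdbu] add [khmmj,ftwrk] -> 8 lines: qsqh dyisz xbt khmmj ftwrk sadk bys mgt
Hunk 4: at line 1 remove [xbt,khmmj,ftwrk] add [sphf] -> 6 lines: qsqh dyisz sphf sadk bys mgt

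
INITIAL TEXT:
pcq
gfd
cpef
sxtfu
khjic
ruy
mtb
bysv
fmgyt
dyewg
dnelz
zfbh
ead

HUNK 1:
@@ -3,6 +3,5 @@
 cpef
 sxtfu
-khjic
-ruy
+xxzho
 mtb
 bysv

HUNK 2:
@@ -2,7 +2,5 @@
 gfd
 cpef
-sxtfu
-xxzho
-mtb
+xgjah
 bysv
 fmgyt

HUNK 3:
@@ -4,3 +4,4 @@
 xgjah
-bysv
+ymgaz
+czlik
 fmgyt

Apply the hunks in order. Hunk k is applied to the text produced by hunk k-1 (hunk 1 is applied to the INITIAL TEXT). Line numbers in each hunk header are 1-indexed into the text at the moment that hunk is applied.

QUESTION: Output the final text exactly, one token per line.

Answer: pcq
gfd
cpef
xgjah
ymgaz
czlik
fmgyt
dyewg
dnelz
zfbh
ead

Derivation:
Hunk 1: at line 3 remove [khjic,ruy] add [xxzho] -> 12 lines: pcq gfd cpef sxtfu xxzho mtb bysv fmgyt dyewg dnelz zfbh ead
Hunk 2: at line 2 remove [sxtfu,xxzho,mtb] add [xgjah] -> 10 lines: pcq gfd cpef xgjah bysv fmgyt dyewg dnelz zfbh ead
Hunk 3: at line 4 remove [bysv] add [ymgaz,czlik] -> 11 lines: pcq gfd cpef xgjah ymgaz czlik fmgyt dyewg dnelz zfbh ead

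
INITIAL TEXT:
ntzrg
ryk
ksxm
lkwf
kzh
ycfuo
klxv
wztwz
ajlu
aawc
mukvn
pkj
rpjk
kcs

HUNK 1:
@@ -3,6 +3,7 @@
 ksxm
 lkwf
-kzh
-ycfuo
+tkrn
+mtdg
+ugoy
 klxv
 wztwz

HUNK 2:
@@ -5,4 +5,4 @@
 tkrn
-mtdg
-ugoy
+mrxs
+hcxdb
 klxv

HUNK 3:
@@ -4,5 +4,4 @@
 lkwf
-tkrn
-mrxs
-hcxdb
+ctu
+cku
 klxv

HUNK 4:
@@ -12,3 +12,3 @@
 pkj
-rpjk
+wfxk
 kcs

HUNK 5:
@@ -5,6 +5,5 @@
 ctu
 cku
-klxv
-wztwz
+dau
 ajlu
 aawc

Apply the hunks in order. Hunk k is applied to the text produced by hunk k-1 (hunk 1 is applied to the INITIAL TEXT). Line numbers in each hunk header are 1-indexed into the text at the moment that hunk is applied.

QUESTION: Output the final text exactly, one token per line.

Hunk 1: at line 3 remove [kzh,ycfuo] add [tkrn,mtdg,ugoy] -> 15 lines: ntzrg ryk ksxm lkwf tkrn mtdg ugoy klxv wztwz ajlu aawc mukvn pkj rpjk kcs
Hunk 2: at line 5 remove [mtdg,ugoy] add [mrxs,hcxdb] -> 15 lines: ntzrg ryk ksxm lkwf tkrn mrxs hcxdb klxv wztwz ajlu aawc mukvn pkj rpjk kcs
Hunk 3: at line 4 remove [tkrn,mrxs,hcxdb] add [ctu,cku] -> 14 lines: ntzrg ryk ksxm lkwf ctu cku klxv wztwz ajlu aawc mukvn pkj rpjk kcs
Hunk 4: at line 12 remove [rpjk] add [wfxk] -> 14 lines: ntzrg ryk ksxm lkwf ctu cku klxv wztwz ajlu aawc mukvn pkj wfxk kcs
Hunk 5: at line 5 remove [klxv,wztwz] add [dau] -> 13 lines: ntzrg ryk ksxm lkwf ctu cku dau ajlu aawc mukvn pkj wfxk kcs

Answer: ntzrg
ryk
ksxm
lkwf
ctu
cku
dau
ajlu
aawc
mukvn
pkj
wfxk
kcs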